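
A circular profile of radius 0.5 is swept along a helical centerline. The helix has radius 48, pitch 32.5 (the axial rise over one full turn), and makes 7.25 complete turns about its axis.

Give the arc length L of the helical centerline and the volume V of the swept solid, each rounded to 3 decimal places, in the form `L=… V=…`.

2πR = 2π·48 = 301.592895
per-turn = √(301.592895² + 32.5²) = √(90958.2742 + 1056.25) = √92014.5242 = 303.338959
L = 7.25 × 303.338959 = 2199.207454
V = π·0.5² × L = 0.785398 × 2199.207454 = 1727.253495

L=2199.207 V=1727.253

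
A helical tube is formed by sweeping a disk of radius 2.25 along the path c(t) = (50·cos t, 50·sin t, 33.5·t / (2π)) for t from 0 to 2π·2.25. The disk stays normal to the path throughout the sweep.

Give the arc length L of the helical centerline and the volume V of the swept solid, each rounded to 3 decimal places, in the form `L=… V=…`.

L=710.866 V=11305.831

2πR = 2π·50 = 314.159265
per-turn = √(314.159265² + 33.5²) = √(98696.0440 + 1122.25) = √99818.2940 = 315.940333
L = 2.25 × 315.940333 = 710.865749
V = π·2.25² × L = 15.904313 × 710.865749 = 11305.831241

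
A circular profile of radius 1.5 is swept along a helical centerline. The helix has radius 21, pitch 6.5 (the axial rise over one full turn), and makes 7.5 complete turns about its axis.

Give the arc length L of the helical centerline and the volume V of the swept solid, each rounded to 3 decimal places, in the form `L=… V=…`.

L=990.802 V=7003.565

2πR = 2π·21 = 131.946891
per-turn = √(131.946891² + 6.5²) = √(17409.9822 + 42.25) = √17452.2322 = 132.106897
L = 7.5 × 132.106897 = 990.801725
V = π·1.5² × L = 7.068583 × 990.801725 = 7003.564699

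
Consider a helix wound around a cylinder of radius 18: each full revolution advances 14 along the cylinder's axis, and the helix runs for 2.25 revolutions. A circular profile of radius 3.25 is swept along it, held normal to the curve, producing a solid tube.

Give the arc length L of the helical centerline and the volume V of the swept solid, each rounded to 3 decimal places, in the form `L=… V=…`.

2πR = 2π·18 = 113.097336
per-turn = √(113.097336² + 14²) = √(12791.0073 + 196) = √12987.0073 = 113.960552
L = 2.25 × 113.960552 = 256.411241
V = π·3.25² × L = 33.183072 × 256.411241 = 8508.512773

L=256.411 V=8508.513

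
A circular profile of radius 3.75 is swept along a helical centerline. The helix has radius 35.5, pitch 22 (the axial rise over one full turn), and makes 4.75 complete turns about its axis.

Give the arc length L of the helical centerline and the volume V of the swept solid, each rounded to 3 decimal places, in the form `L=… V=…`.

2πR = 2π·35.5 = 223.053078
per-turn = √(223.053078² + 22²) = √(49752.6758 + 484) = √50236.6758 = 224.135396
L = 4.75 × 224.135396 = 1064.643131
V = π·3.75² × L = 44.178647 × 1064.643131 = 47034.492758

L=1064.643 V=47034.493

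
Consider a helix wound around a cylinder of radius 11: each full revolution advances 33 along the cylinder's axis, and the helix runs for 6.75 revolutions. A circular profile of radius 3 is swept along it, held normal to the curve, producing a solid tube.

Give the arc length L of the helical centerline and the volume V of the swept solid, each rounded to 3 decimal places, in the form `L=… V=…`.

L=516.976 V=14617.162

2πR = 2π·11 = 69.115038
per-turn = √(69.115038² + 33²) = √(4776.8885 + 1089) = √5865.8885 = 76.589089
L = 6.75 × 76.589089 = 516.976350
V = π·3² × L = 28.274334 × 516.976350 = 14617.161921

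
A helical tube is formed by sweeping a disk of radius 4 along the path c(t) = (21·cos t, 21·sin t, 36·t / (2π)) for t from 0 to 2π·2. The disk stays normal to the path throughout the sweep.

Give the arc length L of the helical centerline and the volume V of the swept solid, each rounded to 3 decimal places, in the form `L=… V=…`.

L=273.540 V=13749.601

2πR = 2π·21 = 131.946891
per-turn = √(131.946891² + 36²) = √(17409.9822 + 1296) = √18705.9822 = 136.769815
L = 2 × 136.769815 = 273.539629
V = π·4² × L = 50.265482 × 273.539629 = 13749.601425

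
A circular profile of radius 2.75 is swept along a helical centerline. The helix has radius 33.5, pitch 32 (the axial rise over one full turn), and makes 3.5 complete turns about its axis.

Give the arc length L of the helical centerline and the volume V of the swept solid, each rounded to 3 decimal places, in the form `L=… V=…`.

L=745.168 V=17703.931

2πR = 2π·33.5 = 210.486708
per-turn = √(210.486708² + 32²) = √(44304.6542 + 1024) = √45328.6542 = 212.905270
L = 3.5 × 212.905270 = 745.168446
V = π·2.75² × L = 23.758294 × 745.168446 = 17703.931358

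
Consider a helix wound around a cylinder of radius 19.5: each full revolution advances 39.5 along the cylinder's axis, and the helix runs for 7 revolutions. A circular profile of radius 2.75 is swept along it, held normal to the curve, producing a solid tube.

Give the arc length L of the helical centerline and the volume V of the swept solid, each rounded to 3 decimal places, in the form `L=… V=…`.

L=901.124 V=21409.163

2πR = 2π·19.5 = 122.522113
per-turn = √(122.522113² + 39.5²) = √(15011.6683 + 1560.25) = √16571.9183 = 128.731963
L = 7 × 128.731963 = 901.123741
V = π·2.75² × L = 23.758294 × 901.123741 = 21409.163166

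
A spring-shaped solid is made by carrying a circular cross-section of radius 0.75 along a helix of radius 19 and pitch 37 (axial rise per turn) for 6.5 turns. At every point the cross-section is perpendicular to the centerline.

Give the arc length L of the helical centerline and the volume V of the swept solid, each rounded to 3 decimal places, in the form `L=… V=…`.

2πR = 2π·19 = 119.380521
per-turn = √(119.380521² + 37²) = √(14251.7088 + 1369) = √15620.7088 = 124.982834
L = 6.5 × 124.982834 = 812.388420
V = π·0.75² × L = 1.767146 × 812.388420 = 1435.608839

L=812.388 V=1435.609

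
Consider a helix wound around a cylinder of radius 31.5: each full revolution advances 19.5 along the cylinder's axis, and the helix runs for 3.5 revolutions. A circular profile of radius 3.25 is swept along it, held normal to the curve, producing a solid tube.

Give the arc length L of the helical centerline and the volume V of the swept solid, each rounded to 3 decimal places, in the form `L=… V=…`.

L=696.075 V=23097.914

2πR = 2π·31.5 = 197.920337
per-turn = √(197.920337² + 19.5²) = √(39172.4599 + 380.25) = √39552.7099 = 198.878631
L = 3.5 × 198.878631 = 696.075208
V = π·3.25² × L = 33.183072 × 696.075208 = 23097.914042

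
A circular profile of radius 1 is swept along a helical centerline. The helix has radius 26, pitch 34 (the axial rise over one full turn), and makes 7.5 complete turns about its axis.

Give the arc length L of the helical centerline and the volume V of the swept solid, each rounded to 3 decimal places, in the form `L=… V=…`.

2πR = 2π·26 = 163.362818
per-turn = √(163.362818² + 34²) = √(26687.4103 + 1156) = √27843.4103 = 166.863448
L = 7.5 × 166.863448 = 1251.475860
V = π·1² × L = 3.141593 × 1251.475860 = 3931.627369

L=1251.476 V=3931.627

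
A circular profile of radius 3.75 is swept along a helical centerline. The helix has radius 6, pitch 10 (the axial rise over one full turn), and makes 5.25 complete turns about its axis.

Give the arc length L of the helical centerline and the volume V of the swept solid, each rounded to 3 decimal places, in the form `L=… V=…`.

L=204.765 V=9046.241

2πR = 2π·6 = 37.699112
per-turn = √(37.699112² + 10²) = √(1421.2230 + 100) = √1521.2230 = 39.002859
L = 5.25 × 39.002859 = 204.765011
V = π·3.75² × L = 44.178647 × 204.765011 = 9046.241091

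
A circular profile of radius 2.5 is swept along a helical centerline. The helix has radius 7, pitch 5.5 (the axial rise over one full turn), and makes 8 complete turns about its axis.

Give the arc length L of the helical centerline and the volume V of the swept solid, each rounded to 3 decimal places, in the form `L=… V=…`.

L=354.599 V=6962.531

2πR = 2π·7 = 43.982297
per-turn = √(43.982297² + 5.5²) = √(1934.4425 + 30.25) = √1964.6925 = 44.324852
L = 8 × 44.324852 = 354.598812
V = π·2.5² × L = 19.634954 × 354.598812 = 6962.531396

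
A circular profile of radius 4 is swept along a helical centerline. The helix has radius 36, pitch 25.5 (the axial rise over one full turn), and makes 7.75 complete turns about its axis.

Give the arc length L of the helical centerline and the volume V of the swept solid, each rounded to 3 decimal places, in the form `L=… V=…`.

2πR = 2π·36 = 226.194671
per-turn = √(226.194671² + 25.5²) = √(51164.0292 + 650.25) = √51814.2792 = 227.627501
L = 7.75 × 227.627501 = 1764.113133
V = π·4² × L = 50.265482 × 1764.113133 = 88673.997730

L=1764.113 V=88673.998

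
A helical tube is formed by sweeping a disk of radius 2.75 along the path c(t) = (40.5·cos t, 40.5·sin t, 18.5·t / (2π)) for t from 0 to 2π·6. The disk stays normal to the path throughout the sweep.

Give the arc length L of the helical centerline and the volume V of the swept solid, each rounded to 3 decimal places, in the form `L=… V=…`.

L=1530.844 V=36370.233

2πR = 2π·40.5 = 254.469005
per-turn = √(254.469005² + 18.5²) = √(64754.4745 + 342.25) = √65096.7245 = 255.140597
L = 6 × 255.140597 = 1530.843585
V = π·2.75² × L = 23.758294 × 1530.843585 = 36370.232633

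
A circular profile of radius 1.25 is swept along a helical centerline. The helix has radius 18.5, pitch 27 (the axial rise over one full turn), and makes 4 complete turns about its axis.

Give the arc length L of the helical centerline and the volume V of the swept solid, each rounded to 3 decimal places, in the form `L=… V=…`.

L=477.334 V=2343.108

2πR = 2π·18.5 = 116.238928
per-turn = √(116.238928² + 27²) = √(13511.4884 + 729) = √14240.4884 = 119.333518
L = 4 × 119.333518 = 477.334070
V = π·1.25² × L = 4.908739 × 477.334070 = 2343.108139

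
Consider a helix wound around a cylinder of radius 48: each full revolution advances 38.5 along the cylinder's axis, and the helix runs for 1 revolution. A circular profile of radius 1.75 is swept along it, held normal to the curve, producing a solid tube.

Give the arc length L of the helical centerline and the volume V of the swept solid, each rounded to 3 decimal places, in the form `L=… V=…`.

2πR = 2π·48 = 301.592895
per-turn = √(301.592895² + 38.5²) = √(90958.2742 + 1482.25) = √92440.5242 = 304.040333
L = 1 × 304.040333 = 304.040333
V = π·1.75² × L = 9.621128 × 304.040333 = 2925.210811

L=304.040 V=2925.211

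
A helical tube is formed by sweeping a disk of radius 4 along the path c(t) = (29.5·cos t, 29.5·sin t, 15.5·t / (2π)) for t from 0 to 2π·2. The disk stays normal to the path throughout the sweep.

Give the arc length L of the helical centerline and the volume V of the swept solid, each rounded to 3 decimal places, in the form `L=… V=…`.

L=372.002 V=18698.852

2πR = 2π·29.5 = 185.353967
per-turn = √(185.353967² + 15.5²) = √(34356.0929 + 240.25) = √34596.3429 = 186.000922
L = 2 × 186.000922 = 372.001844
V = π·4² × L = 50.265482 × 372.001844 = 18698.852146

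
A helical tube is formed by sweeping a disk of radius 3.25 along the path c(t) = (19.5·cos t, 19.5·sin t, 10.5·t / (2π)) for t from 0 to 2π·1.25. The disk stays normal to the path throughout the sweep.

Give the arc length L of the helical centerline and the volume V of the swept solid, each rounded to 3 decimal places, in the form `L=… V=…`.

2πR = 2π·19.5 = 122.522113
per-turn = √(122.522113² + 10.5²) = √(15011.6683 + 110.25) = √15121.9183 = 122.971209
L = 1.25 × 122.971209 = 153.714012
V = π·3.25² × L = 33.183072 × 153.714012 = 5100.703173

L=153.714 V=5100.703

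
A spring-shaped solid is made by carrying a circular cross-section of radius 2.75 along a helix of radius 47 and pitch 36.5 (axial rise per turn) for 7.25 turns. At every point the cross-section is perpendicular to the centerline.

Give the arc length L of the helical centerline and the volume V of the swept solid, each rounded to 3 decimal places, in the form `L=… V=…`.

L=2157.287 V=51253.462

2πR = 2π·47 = 295.309709
per-turn = √(295.309709² + 36.5²) = √(87207.8245 + 1332.25) = √88540.0745 = 297.556842
L = 7.25 × 297.556842 = 2157.287108
V = π·2.75² × L = 23.758294 × 2157.287108 = 51253.462304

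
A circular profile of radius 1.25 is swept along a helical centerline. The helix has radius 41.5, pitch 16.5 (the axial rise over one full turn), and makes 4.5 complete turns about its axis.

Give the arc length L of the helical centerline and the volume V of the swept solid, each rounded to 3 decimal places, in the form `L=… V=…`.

L=1175.732 V=5771.360

2πR = 2π·41.5 = 260.752190
per-turn = √(260.752190² + 16.5²) = √(67991.7047 + 272.25) = √68263.9547 = 261.273716
L = 4.5 × 261.273716 = 1175.731722
V = π·1.25² × L = 4.908739 × 1175.731722 = 5771.359596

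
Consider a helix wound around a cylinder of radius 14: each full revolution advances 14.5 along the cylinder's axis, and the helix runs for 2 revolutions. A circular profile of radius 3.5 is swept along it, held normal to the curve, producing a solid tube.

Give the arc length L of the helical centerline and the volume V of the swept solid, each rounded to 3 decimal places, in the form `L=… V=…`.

2πR = 2π·14 = 87.964594
per-turn = √(87.964594² + 14.5²) = √(7737.7699 + 210.25) = √7948.0199 = 89.151668
L = 2 × 89.151668 = 178.303335
V = π·3.5² × L = 38.484510 × 178.303335 = 6861.916494

L=178.303 V=6861.916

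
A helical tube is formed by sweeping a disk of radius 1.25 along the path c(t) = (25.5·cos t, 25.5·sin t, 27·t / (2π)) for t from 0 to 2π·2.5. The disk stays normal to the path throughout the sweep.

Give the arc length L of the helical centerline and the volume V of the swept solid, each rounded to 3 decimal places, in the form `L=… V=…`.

2πR = 2π·25.5 = 160.221225
per-turn = √(160.221225² + 27²) = √(25670.8410 + 729) = √26399.8410 = 162.480279
L = 2.5 × 162.480279 = 406.200697
V = π·1.25² × L = 4.908739 × 406.200697 = 1993.933011

L=406.201 V=1993.933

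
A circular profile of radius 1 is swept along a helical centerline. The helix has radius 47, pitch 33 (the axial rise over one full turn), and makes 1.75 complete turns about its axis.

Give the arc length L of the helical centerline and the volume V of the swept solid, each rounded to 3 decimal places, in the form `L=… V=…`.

L=520.009 V=1633.655

2πR = 2π·47 = 295.309709
per-turn = √(295.309709² + 33²) = √(87207.8245 + 1089) = √88296.8245 = 297.147816
L = 1.75 × 297.147816 = 520.008678
V = π·1² × L = 3.141593 × 520.008678 = 1633.655442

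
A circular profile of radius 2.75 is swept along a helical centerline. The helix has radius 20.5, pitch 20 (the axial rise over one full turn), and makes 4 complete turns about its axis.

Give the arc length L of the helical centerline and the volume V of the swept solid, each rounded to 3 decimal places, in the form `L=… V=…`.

2πR = 2π·20.5 = 128.805299
per-turn = √(128.805299² + 20²) = √(16590.8050 + 400) = √16990.8050 = 130.348782
L = 4 × 130.348782 = 521.395128
V = π·2.75² × L = 23.758294 × 521.395128 = 12387.458983

L=521.395 V=12387.459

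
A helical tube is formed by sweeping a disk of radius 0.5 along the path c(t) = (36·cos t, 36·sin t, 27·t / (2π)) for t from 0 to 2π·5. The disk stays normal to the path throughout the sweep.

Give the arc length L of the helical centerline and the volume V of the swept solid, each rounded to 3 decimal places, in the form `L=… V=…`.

L=1139.002 V=894.570

2πR = 2π·36 = 226.194671
per-turn = √(226.194671² + 27²) = √(51164.0292 + 729) = √51893.0292 = 227.800415
L = 5 × 227.800415 = 1139.002077
V = π·0.5² × L = 0.785398 × 1139.002077 = 894.570139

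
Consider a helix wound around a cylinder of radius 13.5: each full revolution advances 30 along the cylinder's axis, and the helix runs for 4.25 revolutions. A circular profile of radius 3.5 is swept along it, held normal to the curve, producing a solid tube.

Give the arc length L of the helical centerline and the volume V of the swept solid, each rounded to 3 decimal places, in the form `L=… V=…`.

L=382.381 V=14715.728

2πR = 2π·13.5 = 84.823002
per-turn = √(84.823002² + 30²) = √(7194.9416 + 900) = √8094.9416 = 89.971893
L = 4.25 × 89.971893 = 382.380547
V = π·3.5² × L = 38.484510 × 382.380547 = 14715.727991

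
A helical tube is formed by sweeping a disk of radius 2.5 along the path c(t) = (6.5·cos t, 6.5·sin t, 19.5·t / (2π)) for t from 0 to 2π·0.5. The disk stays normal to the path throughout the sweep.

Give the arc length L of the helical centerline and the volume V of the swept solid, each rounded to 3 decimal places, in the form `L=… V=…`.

2πR = 2π·6.5 = 40.840704
per-turn = √(40.840704² + 19.5²) = √(1667.9631 + 380.25) = √2048.2131 = 45.257189
L = 0.5 × 45.257189 = 22.628594
V = π·2.5² × L = 19.634954 × 22.628594 = 444.311413

L=22.629 V=444.311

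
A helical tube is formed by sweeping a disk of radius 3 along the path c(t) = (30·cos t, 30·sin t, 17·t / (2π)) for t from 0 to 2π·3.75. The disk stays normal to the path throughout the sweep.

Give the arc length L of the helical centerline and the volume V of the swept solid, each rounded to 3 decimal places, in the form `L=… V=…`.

2πR = 2π·30 = 188.495559
per-turn = √(188.495559² + 17²) = √(35530.5758 + 289) = √35819.5758 = 189.260603
L = 3.75 × 189.260603 = 709.727261
V = π·3² × L = 28.274334 × 709.727261 = 20067.065549

L=709.727 V=20067.066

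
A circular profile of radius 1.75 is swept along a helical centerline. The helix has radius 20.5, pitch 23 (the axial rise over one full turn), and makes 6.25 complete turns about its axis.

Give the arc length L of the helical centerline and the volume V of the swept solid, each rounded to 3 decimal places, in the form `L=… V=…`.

2πR = 2π·20.5 = 128.805299
per-turn = √(128.805299² + 23²) = √(16590.8050 + 529) = √17119.8050 = 130.842673
L = 6.25 × 130.842673 = 817.766704
V = π·1.75² × L = 9.621128 × 817.766704 = 7867.837729

L=817.767 V=7867.838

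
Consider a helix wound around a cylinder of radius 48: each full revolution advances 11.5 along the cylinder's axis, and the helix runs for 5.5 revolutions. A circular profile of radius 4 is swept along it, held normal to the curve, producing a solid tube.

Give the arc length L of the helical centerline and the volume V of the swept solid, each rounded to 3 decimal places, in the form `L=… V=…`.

L=1659.966 V=83439.011

2πR = 2π·48 = 301.592895
per-turn = √(301.592895² + 11.5²) = √(90958.2742 + 132.25) = √91090.5242 = 301.812068
L = 5.5 × 301.812068 = 1659.966372
V = π·4² × L = 50.265482 × 1659.966372 = 83439.010547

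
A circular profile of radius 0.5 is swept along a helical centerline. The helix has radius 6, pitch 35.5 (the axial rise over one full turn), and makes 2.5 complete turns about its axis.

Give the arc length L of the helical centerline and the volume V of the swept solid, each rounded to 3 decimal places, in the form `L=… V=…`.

L=129.457 V=101.676

2πR = 2π·6 = 37.699112
per-turn = √(37.699112² + 35.5²) = √(1421.2230 + 1260.25) = √2681.4730 = 51.782942
L = 2.5 × 51.782942 = 129.457354
V = π·0.5² × L = 0.785398 × 129.457354 = 101.675568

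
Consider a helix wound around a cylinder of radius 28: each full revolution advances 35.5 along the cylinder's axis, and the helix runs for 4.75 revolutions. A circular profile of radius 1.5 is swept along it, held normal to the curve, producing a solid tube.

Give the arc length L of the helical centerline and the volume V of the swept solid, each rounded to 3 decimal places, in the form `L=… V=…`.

2πR = 2π·28 = 175.929189
per-turn = √(175.929189² + 35.5²) = √(30951.0794 + 1260.25) = √32211.3294 = 179.475150
L = 4.75 × 179.475150 = 852.506962
V = π·1.5² × L = 7.068583 × 852.506962 = 6026.016618

L=852.507 V=6026.017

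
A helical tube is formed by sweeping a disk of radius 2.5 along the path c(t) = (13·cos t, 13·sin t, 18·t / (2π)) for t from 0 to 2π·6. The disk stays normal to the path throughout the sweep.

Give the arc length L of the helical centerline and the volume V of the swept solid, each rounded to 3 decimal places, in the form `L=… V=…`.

L=501.847 V=9853.748

2πR = 2π·13 = 81.681409
per-turn = √(81.681409² + 18²) = √(6671.8526 + 324) = √6995.8526 = 83.641213
L = 6 × 83.641213 = 501.847280
V = π·2.5² × L = 19.634954 × 501.847280 = 9853.748306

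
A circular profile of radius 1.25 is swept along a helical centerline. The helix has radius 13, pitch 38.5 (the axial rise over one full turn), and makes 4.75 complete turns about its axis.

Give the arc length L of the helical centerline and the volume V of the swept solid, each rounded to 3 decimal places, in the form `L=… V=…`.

2πR = 2π·13 = 81.681409
per-turn = √(81.681409² + 38.5²) = √(6671.8526 + 1482.25) = √8154.1026 = 90.300070
L = 4.75 × 90.300070 = 428.925331
V = π·1.25² × L = 4.908739 × 428.925331 = 2105.482294

L=428.925 V=2105.482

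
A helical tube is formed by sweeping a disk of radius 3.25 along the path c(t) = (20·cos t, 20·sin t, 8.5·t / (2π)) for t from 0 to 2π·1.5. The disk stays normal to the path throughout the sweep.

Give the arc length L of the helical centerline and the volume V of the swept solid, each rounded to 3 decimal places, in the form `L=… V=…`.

2πR = 2π·20 = 125.663706
per-turn = √(125.663706² + 8.5²) = √(15791.3670 + 72.25) = √15863.6170 = 125.950852
L = 1.5 × 125.950852 = 188.926278
V = π·3.25² × L = 33.183072 × 188.926278 = 6269.154346

L=188.926 V=6269.154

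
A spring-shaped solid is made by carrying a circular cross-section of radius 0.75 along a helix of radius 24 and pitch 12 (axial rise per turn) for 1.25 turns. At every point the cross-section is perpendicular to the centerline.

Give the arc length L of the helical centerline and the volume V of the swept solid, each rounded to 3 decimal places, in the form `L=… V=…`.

L=189.091 V=334.152

2πR = 2π·24 = 150.796447
per-turn = √(150.796447² + 12²) = √(22739.5685 + 144) = √22883.5685 = 151.273159
L = 1.25 × 151.273159 = 189.091448
V = π·0.75² × L = 1.767146 × 189.091448 = 334.152172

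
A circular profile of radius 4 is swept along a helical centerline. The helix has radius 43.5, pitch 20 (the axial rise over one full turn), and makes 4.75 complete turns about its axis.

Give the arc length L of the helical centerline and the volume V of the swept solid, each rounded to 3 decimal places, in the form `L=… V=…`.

2πR = 2π·43.5 = 273.318561
per-turn = √(273.318561² + 20²) = √(74703.0357 + 400) = √75103.0357 = 274.049331
L = 4.75 × 274.049331 = 1301.734321
V = π·4² × L = 50.265482 × 1301.734321 = 65432.303692

L=1301.734 V=65432.304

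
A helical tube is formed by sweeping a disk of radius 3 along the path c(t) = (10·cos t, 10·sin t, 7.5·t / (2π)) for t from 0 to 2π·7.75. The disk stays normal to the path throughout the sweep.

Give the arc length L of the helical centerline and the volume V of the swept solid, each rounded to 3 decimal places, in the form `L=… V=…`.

2πR = 2π·10 = 62.831853
per-turn = √(62.831853² + 7.5²) = √(3947.8418 + 56.25) = √4004.0918 = 63.277893
L = 7.75 × 63.277893 = 490.403672
V = π·3² × L = 28.274334 × 490.403672 = 13865.837155

L=490.404 V=13865.837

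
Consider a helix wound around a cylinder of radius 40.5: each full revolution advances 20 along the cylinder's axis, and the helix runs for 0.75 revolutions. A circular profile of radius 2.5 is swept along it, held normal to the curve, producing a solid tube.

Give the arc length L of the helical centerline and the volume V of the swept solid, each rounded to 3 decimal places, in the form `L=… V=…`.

2πR = 2π·40.5 = 254.469005
per-turn = √(254.469005² + 20²) = √(64754.4745 + 400) = √65154.4745 = 255.253745
L = 0.75 × 255.253745 = 191.440309
V = π·2.5² × L = 19.634954 × 191.440309 = 3758.921676

L=191.440 V=3758.922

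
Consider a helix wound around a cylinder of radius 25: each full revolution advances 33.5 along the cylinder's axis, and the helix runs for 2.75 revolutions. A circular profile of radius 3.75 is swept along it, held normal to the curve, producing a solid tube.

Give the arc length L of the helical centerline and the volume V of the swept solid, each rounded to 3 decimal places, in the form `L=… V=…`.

L=441.683 V=19512.975

2πR = 2π·25 = 157.079633
per-turn = √(157.079633² + 33.5²) = √(24674.0110 + 1122.25) = √25796.2610 = 160.612145
L = 2.75 × 160.612145 = 441.683398
V = π·3.75² × L = 44.178647 × 441.683398 = 19512.974778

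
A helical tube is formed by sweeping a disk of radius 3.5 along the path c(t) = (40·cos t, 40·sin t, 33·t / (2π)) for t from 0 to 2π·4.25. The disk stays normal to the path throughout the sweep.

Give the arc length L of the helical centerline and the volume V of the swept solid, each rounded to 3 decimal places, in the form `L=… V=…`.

2πR = 2π·40 = 251.327412
per-turn = √(251.327412² + 33²) = √(63165.4682 + 1089) = √64254.4682 = 253.484651
L = 4.25 × 253.484651 = 1077.309766
V = π·3.5² × L = 38.484510 × 1077.309766 = 41459.738458

L=1077.310 V=41459.738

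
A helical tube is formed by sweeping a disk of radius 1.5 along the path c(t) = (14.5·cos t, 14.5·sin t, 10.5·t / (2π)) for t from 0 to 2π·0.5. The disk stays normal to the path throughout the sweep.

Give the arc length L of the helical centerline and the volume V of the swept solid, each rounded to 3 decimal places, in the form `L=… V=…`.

L=45.855 V=324.127

2πR = 2π·14.5 = 91.106187
per-turn = √(91.106187² + 10.5²) = √(8300.3373 + 110.25) = √8410.5873 = 91.709254
L = 0.5 × 91.709254 = 45.854627
V = π·1.5² × L = 7.068583 × 45.854627 = 324.127259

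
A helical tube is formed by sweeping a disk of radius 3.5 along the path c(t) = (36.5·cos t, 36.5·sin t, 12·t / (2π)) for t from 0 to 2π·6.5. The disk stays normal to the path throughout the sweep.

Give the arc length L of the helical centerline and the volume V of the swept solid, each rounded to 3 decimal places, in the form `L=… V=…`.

2πR = 2π·36.5 = 229.336264
per-turn = √(229.336264² + 12²) = √(52595.1219 + 144) = √52739.1219 = 229.649999
L = 6.5 × 229.649999 = 1492.724991
V = π·3.5² × L = 38.484510 × 1492.724991 = 57446.789847

L=1492.725 V=57446.790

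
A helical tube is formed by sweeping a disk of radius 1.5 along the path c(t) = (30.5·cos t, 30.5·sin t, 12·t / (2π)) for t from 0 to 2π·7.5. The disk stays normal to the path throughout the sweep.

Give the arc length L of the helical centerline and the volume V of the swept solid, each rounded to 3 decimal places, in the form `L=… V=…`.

L=1440.094 V=10179.423

2πR = 2π·30.5 = 191.637152
per-turn = √(191.637152² + 12²) = √(36724.7980 + 144) = √36868.7980 = 192.012494
L = 7.5 × 192.012494 = 1440.093707
V = π·1.5² × L = 7.068583 × 1440.093707 = 10179.422576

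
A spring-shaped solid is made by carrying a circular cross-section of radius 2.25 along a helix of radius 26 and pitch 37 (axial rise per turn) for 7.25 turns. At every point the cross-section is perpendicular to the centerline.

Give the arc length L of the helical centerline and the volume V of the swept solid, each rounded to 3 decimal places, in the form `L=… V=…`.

2πR = 2π·26 = 163.362818
per-turn = √(163.362818² + 37²) = √(26687.4103 + 1369) = √28056.4103 = 167.500479
L = 7.25 × 167.500479 = 1214.378469
V = π·2.25² × L = 15.904313 × 1214.378469 = 19313.855042

L=1214.378 V=19313.855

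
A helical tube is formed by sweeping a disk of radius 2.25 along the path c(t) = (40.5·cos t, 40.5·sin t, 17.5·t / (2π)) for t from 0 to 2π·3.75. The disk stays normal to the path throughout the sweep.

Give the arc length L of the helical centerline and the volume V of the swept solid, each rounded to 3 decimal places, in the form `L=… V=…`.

2πR = 2π·40.5 = 254.469005
per-turn = √(254.469005² + 17.5²) = √(64754.4745 + 306.25) = √65060.7245 = 255.070038
L = 3.75 × 255.070038 = 956.512644
V = π·2.25² × L = 15.904313 × 956.512644 = 15212.676294

L=956.513 V=15212.676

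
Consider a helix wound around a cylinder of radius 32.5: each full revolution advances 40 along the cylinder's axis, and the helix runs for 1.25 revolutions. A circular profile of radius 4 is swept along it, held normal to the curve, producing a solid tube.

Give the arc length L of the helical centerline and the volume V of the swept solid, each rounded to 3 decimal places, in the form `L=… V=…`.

2πR = 2π·32.5 = 204.203522
per-turn = √(204.203522² + 40²) = √(41699.0786 + 1600) = √43299.0786 = 208.084306
L = 1.25 × 208.084306 = 260.105383
V = π·4² × L = 50.265482 × 260.105383 = 13074.322570

L=260.105 V=13074.323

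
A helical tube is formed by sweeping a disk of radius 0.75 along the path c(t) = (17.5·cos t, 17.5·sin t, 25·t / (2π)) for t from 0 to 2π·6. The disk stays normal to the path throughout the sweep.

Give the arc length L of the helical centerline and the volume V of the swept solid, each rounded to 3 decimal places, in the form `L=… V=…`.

2πR = 2π·17.5 = 109.955743
per-turn = √(109.955743² + 25²) = √(12090.2654 + 625) = √12715.2654 = 112.761986
L = 6 × 112.761986 = 676.571913
V = π·0.75² × L = 1.767146 × 676.571913 = 1195.601261

L=676.572 V=1195.601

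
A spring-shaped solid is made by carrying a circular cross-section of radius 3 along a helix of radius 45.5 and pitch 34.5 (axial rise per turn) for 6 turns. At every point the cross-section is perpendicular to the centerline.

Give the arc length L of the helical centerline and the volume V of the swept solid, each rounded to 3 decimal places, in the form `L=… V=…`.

2πR = 2π·45.5 = 285.884931
per-turn = √(285.884931² + 34.5²) = √(81730.1940 + 1190.25) = √82920.4440 = 287.959101
L = 6 × 287.959101 = 1727.754608
V = π·3² × L = 28.274334 × 1727.754608 = 48851.110655

L=1727.755 V=48851.111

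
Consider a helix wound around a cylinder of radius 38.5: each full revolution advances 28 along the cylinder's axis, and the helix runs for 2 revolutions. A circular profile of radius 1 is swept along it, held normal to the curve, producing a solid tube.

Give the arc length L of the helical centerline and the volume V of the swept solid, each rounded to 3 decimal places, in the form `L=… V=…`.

2πR = 2π·38.5 = 241.902634
per-turn = √(241.902634² + 28²) = √(58516.8845 + 784) = √59300.8845 = 243.517729
L = 2 × 243.517729 = 487.035459
V = π·1² × L = 3.141593 × 487.035459 = 1530.067019

L=487.035 V=1530.067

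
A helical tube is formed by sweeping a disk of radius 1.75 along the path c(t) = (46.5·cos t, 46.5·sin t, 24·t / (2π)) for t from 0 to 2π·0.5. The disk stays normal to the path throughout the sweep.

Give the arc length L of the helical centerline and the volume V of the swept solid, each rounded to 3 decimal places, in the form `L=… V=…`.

L=146.576 V=1410.227

2πR = 2π·46.5 = 292.168117
per-turn = √(292.168117² + 24²) = √(85362.2085 + 576) = √85938.2085 = 293.152193
L = 0.5 × 293.152193 = 146.576097
V = π·1.75² × L = 9.621128 × 146.576097 = 1410.227315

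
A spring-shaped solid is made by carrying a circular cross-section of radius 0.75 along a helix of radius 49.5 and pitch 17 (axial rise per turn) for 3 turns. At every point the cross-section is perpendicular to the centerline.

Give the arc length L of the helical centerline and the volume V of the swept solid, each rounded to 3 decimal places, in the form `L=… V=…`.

2πR = 2π·49.5 = 311.017673
per-turn = √(311.017673² + 17²) = √(96731.9927 + 289) = √97020.9927 = 311.481930
L = 3 × 311.481930 = 934.445790
V = π·0.75² × L = 1.767146 × 934.445790 = 1651.302016

L=934.446 V=1651.302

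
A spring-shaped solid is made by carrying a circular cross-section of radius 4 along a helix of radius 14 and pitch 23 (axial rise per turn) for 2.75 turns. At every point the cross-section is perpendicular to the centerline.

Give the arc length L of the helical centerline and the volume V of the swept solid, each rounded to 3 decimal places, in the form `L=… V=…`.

L=250.035 V=12568.124

2πR = 2π·14 = 87.964594
per-turn = √(87.964594² + 23²) = √(7737.7699 + 529) = √8266.7699 = 90.921779
L = 2.75 × 90.921779 = 250.034892
V = π·4² × L = 50.265482 × 250.034892 = 12568.124455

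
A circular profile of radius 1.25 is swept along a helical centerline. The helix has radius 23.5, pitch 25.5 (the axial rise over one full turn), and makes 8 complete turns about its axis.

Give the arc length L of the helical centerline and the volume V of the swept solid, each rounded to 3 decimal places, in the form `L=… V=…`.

L=1198.725 V=5884.227

2πR = 2π·23.5 = 147.654855
per-turn = √(147.654855² + 25.5²) = √(21801.9561 + 650.25) = √22452.2061 = 149.840602
L = 8 × 149.840602 = 1198.724819
V = π·1.25² × L = 4.908739 × 1198.724819 = 5884.226696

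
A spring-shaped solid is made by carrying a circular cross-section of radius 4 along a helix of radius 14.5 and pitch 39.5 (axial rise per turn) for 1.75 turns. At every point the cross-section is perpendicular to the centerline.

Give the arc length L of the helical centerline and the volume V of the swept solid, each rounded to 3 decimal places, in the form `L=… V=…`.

2πR = 2π·14.5 = 91.106187
per-turn = √(91.106187² + 39.5²) = √(8300.3373 + 1560.25) = √9860.5873 = 99.300490
L = 1.75 × 99.300490 = 173.775857
V = π·4² × L = 50.265482 × 173.775857 = 8734.927311

L=173.776 V=8734.927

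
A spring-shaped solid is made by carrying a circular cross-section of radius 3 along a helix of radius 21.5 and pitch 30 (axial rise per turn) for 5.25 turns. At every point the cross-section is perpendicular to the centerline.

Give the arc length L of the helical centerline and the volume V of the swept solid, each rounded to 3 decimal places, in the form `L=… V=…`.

2πR = 2π·21.5 = 135.088484
per-turn = √(135.088484² + 30²) = √(18248.8985 + 900) = √19148.8985 = 138.379545
L = 5.25 × 138.379545 = 726.492612
V = π·3² × L = 28.274334 × 726.492612 = 20541.094687

L=726.493 V=20541.095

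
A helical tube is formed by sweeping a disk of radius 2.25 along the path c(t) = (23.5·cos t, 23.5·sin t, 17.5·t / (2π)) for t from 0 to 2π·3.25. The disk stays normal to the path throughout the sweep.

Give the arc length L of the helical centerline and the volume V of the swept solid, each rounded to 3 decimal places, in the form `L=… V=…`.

L=483.237 V=7685.551

2πR = 2π·23.5 = 147.654855
per-turn = √(147.654855² + 17.5²) = √(21801.9561 + 306.25) = √22108.2061 = 148.688285
L = 3.25 × 148.688285 = 483.236927
V = π·2.25² × L = 15.904313 × 483.236927 = 7685.551240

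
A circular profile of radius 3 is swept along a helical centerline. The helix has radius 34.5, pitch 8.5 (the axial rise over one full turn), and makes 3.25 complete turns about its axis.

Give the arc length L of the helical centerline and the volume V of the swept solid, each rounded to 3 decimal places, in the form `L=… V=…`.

2πR = 2π·34.5 = 216.769893
per-turn = √(216.769893² + 8.5²) = √(46989.1866 + 72.25) = √47061.4366 = 216.936480
L = 3.25 × 216.936480 = 705.043561
V = π·3² × L = 28.274334 × 705.043561 = 19934.637059

L=705.044 V=19934.637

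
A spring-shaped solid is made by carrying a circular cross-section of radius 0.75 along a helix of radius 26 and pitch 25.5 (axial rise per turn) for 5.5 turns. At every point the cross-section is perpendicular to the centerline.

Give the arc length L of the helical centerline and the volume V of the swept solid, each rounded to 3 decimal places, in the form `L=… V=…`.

2πR = 2π·26 = 163.362818
per-turn = √(163.362818² + 25.5²) = √(26687.4103 + 650.25) = √27337.6603 = 165.341042
L = 5.5 × 165.341042 = 909.375733
V = π·0.75² × L = 1.767146 × 909.375733 = 1606.999569

L=909.376 V=1607.000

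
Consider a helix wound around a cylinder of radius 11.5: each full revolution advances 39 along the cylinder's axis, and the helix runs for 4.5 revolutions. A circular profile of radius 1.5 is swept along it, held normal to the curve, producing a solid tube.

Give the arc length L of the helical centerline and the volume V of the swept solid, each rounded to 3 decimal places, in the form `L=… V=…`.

2πR = 2π·11.5 = 72.256631
per-turn = √(72.256631² + 39²) = √(5221.0207 + 1521) = √6742.0207 = 82.109809
L = 4.5 × 82.109809 = 369.494140
V = π·1.5² × L = 7.068583 × 369.494140 = 2611.800173

L=369.494 V=2611.800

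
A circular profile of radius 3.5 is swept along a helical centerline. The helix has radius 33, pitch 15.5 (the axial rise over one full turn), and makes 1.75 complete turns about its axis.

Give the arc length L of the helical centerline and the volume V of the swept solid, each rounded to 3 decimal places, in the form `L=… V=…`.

2πR = 2π·33 = 207.345115
per-turn = √(207.345115² + 15.5²) = √(42991.9968 + 240.25) = √43232.2468 = 207.923656
L = 1.75 × 207.923656 = 363.866398
V = π·3.5² × L = 38.484510 × 363.866398 = 14003.220042

L=363.866 V=14003.220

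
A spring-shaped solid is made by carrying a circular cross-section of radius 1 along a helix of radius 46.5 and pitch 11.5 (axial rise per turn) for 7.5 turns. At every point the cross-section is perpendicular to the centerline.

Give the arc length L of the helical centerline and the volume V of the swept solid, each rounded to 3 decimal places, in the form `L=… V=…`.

L=2192.958 V=6889.380

2πR = 2π·46.5 = 292.168117
per-turn = √(292.168117² + 11.5²) = √(85362.2085 + 132.25) = √85494.4585 = 292.394354
L = 7.5 × 292.394354 = 2192.957658
V = π·1² × L = 3.141593 × 2192.957658 = 6889.379667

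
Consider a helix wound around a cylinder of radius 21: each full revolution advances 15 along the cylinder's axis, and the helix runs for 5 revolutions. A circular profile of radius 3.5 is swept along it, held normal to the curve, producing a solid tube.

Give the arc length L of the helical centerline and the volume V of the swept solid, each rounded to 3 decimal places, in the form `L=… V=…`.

2πR = 2π·21 = 131.946891
per-turn = √(131.946891² + 15²) = √(17409.9822 + 225) = √17634.9822 = 132.796770
L = 5 × 132.796770 = 663.983851
V = π·3.5² × L = 38.484510 × 663.983851 = 25553.093149

L=663.984 V=25553.093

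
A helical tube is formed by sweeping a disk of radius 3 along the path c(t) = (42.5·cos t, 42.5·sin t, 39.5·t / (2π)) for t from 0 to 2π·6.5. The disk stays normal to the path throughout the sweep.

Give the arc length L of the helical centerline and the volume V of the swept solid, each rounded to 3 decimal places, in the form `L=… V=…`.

2πR = 2π·42.5 = 267.035376
per-turn = √(267.035376² + 39.5²) = √(71307.8918 + 1560.25) = √72868.1418 = 269.940997
L = 6.5 × 269.940997 = 1754.616480
V = π·3² × L = 28.274334 × 1754.616480 = 49610.612183

L=1754.616 V=49610.612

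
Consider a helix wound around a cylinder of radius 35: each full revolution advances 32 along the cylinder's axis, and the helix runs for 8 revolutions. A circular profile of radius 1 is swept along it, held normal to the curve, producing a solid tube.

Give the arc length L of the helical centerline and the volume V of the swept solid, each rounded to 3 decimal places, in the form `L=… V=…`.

L=1777.820 V=5585.186

2πR = 2π·35 = 219.911486
per-turn = √(219.911486² + 32²) = √(48361.0616 + 1024) = √49385.0616 = 222.227500
L = 8 × 222.227500 = 1777.819997
V = π·1² × L = 3.141593 × 1777.819997 = 5585.186241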